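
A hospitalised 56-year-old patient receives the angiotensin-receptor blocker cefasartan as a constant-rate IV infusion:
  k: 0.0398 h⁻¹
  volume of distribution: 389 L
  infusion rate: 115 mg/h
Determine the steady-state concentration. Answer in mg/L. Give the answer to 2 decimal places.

7.43 mg/L

CL = k × Vd = 0.03980 × 389 = 15.48 L/h
At steady state Css = R₀ / CL = 115 / 15.48 = 7.429 mg/L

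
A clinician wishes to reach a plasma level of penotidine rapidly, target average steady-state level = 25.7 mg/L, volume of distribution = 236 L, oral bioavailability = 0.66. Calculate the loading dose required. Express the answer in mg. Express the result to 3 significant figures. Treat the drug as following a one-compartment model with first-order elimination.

LD = Css × Vd / F = 25.7 × 236 / 0.66 = 9190 mg

9190 mg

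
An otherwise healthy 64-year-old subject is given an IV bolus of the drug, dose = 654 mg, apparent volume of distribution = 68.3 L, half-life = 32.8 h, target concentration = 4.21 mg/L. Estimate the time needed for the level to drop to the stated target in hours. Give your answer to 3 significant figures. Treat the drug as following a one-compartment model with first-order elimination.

C₀ = Dose / Vd = 654.0 / 68.3 = 9.575 mg/L
k = ln2 / t½ = 0.693147 / 32.8 = 0.02113 h⁻¹
t = ln(C₀ / C) / k = ln(9.575 / 4.21) / 0.02113
  = ln(2.274) / 0.02113 = 0.8215 / 0.02113 = 38.88 h

38.9 h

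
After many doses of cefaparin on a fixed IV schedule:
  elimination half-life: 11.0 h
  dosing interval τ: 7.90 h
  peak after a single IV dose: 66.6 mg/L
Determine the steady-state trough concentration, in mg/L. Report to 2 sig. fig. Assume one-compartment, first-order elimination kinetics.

k = ln2 / t½ = 0.693147 / 11.0 = 0.06301 h⁻¹
e^(−kτ) = e^(−0.06301 × 7.90) = 0.6079
Accumulation ratio R = 1 / (1 − e^(−kτ)) = 1 / (1 − 0.6079) = 2.550
Steady-state trough = C₀ × R × e^(−kτ) = 66.6 × 2.550 × 0.6079 = 103.2 mg/L

100 mg/L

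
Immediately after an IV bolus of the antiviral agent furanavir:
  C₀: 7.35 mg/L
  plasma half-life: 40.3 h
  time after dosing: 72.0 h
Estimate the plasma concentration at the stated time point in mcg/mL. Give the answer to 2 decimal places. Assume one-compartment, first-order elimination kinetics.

k = ln2 / t½ = 0.693147 / 40.3 = 0.01720 h⁻¹
C = C₀ · e^(−k·t) = 7.350 × e^(−0.01720 × 72.0)
  = 7.350 × 0.2898 = 2.130 mg/L
(2.130 mg/L = 2.130 mcg/mL)

2.13 mcg/mL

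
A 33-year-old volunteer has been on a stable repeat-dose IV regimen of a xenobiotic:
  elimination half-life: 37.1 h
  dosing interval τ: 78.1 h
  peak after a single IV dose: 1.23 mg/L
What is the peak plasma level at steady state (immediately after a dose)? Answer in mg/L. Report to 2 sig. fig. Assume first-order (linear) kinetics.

1.6 mg/L

k = ln2 / t½ = 0.693147 / 37.1 = 0.01868 h⁻¹
e^(−kτ) = e^(−0.01868 × 78.1) = 0.2325
Accumulation ratio R = 1 / (1 − e^(−kτ)) = 1 / (1 − 0.2325) = 1.303
Steady-state peak = C₀ × R = 1.23 × 1.303 = 1.603 mg/L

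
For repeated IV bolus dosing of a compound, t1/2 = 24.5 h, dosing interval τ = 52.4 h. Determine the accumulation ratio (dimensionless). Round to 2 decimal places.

k = ln2 / t½ = 0.693147 / 24.5 = 0.02829 h⁻¹
e^(−kτ) = e^(−0.02829 × 52.4) = 0.2271
Accumulation ratio R = 1 / (1 − e^(−kτ)) = 1 / (1 − 0.2271) = 1.294

1.29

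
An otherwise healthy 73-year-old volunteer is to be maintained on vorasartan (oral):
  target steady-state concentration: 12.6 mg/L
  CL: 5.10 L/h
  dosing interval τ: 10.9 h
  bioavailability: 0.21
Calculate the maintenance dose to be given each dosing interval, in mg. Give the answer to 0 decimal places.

3335 mg

At steady state, F × (Dose/τ) = Css × CL.
Dose = Css × CL × τ / F = 12.6 × 5.100 × 10.9 / 0.21 = 3335 mg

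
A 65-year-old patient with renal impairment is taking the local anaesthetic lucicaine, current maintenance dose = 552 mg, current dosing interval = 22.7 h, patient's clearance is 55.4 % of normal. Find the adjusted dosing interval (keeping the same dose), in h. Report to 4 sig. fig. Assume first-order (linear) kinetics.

To keep the same average steady-state level, dosing rate must scale with clearance.
CL ratio = 55.4 / 100 = 0.5540
New interval (same dose) = 22.7 / 0.5540 = 40.97 h

40.97 h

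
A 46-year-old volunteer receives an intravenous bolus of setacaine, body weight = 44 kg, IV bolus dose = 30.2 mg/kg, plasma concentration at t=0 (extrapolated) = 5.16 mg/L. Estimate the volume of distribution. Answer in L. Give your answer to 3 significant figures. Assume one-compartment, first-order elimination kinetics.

Dose = 30.2 × 44 = 1329 mg
Vd = Dose / C₀ = 1329 / 5.16 = 257.6 L

258 L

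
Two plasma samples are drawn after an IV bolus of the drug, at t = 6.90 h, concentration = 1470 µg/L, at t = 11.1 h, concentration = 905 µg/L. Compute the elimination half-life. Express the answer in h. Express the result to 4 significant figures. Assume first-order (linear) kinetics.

6.001 h

k = ln(C₁/C₂) / (t₂ − t₁) = ln(1470/905) / (11.1 − 6.90)
  = 0.4851 / 4.200 = 0.1155 h⁻¹
t½ = ln2 / k = 0.693147 / 0.1155 = 6.001 h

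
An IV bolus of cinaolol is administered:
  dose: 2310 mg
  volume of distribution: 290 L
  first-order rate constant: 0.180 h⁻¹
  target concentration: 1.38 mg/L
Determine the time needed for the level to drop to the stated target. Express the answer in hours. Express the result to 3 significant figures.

9.74 h

C₀ = Dose / Vd = 2310 / 290 = 7.966 mg/L
t = ln(C₀ / C) / k = ln(7.966 / 1.38) / 0.1800
  = ln(5.772) / 0.1800 = 1.753 / 0.1800 = 9.739 h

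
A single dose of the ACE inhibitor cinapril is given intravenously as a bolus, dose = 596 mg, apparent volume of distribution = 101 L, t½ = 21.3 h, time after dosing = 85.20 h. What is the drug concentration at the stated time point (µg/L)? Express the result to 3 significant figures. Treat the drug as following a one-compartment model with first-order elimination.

369 µg/L

C₀ = Dose / Vd = 596.0 / 101 = 5.901 mg/L
k = ln2 / t½ = 0.693147 / 21.3 = 0.03254 h⁻¹
t / t½ = 85.20 / 21.3 = 4 half-lives
C = C₀ × (1/2)^4 = 5.901 × 0.06250 = 0.3688 mg/L
Convert: 0.3688 mg/L × 1000 = 368.8 µg/L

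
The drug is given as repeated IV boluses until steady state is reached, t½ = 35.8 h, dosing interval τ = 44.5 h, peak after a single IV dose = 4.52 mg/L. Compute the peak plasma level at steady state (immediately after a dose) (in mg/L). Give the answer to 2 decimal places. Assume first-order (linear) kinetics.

7.83 mg/L

k = ln2 / t½ = 0.693147 / 35.8 = 0.01936 h⁻¹
e^(−kτ) = e^(−0.01936 × 44.5) = 0.4225
Accumulation ratio R = 1 / (1 − e^(−kτ)) = 1 / (1 − 0.4225) = 1.732
Steady-state peak = C₀ × R = 4.52 × 1.732 = 7.829 mg/L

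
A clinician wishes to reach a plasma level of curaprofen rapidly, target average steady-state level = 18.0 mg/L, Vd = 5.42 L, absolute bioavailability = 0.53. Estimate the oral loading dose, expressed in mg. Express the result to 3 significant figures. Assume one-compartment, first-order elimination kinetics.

LD = Css × Vd / F = 18.0 × 5.42 / 0.53 = 184.1 mg

184 mg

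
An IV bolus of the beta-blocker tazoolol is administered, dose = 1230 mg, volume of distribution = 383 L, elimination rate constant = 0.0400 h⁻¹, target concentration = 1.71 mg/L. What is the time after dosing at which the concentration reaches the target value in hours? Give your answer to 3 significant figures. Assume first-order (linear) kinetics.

15.8 h

C₀ = Dose / Vd = 1230 / 383 = 3.211 mg/L
t = ln(C₀ / C) / k = ln(3.211 / 1.71) / 0.04000
  = ln(1.878) / 0.04000 = 0.6302 / 0.04000 = 15.76 h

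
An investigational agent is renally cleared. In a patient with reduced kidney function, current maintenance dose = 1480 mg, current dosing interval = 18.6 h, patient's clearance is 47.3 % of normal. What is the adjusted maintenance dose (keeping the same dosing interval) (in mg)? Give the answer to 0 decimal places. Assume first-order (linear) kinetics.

700 mg

To keep the same average steady-state level, dosing rate must scale with clearance.
CL ratio = 47.3 / 100 = 0.4730
New dose (same interval) = 1480 × 0.4730 = 700.0 mg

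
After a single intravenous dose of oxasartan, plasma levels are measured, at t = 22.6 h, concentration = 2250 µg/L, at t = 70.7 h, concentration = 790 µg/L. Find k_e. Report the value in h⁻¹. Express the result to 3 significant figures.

0.0218 h⁻¹

k = ln(C₁/C₂) / (t₂ − t₁) = ln(2250/790) / (70.7 − 22.6)
  = 1.047 / 48.10 = 0.02177 h⁻¹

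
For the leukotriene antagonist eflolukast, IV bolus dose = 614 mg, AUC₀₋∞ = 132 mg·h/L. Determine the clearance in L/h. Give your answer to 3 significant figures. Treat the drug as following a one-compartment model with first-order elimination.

CL = Dose / AUC = 614 / 132 = 4.652 L/h

4.65 L/h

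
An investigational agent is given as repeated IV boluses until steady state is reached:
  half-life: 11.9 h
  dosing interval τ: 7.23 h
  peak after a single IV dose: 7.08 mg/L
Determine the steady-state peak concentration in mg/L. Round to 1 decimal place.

20.6 mg/L

k = ln2 / t½ = 0.693147 / 11.9 = 0.05825 h⁻¹
e^(−kτ) = e^(−0.05825 × 7.23) = 0.6563
Accumulation ratio R = 1 / (1 − e^(−kτ)) = 1 / (1 − 0.6563) = 2.910
Steady-state peak = C₀ × R = 7.08 × 2.910 = 20.60 mg/L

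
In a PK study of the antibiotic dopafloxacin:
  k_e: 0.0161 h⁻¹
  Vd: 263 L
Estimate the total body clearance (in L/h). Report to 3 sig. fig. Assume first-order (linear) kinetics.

CL = k × Vd = 0.0161 × 263 = 4.234 L/h

4.23 L/h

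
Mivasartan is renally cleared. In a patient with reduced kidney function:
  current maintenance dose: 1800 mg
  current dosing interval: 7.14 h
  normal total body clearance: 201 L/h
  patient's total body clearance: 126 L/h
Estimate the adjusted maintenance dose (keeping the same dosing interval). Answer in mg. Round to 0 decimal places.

To keep the same average steady-state level, dosing rate must scale with clearance.
CL ratio = 126 / 201 = 0.6269
New dose (same interval) = 1800 × 0.6269 = 1128 mg

1128 mg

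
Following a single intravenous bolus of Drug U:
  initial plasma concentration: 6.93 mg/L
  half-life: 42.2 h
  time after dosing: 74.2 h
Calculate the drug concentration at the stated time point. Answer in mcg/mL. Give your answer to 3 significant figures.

2.05 mcg/mL

k = ln2 / t½ = 0.693147 / 42.2 = 0.01643 h⁻¹
C = C₀ · e^(−k·t) = 6.930 × e^(−0.01643 × 74.2)
  = 6.930 × 0.2955 = 2.048 mg/L
(2.048 mg/L = 2.048 mcg/mL)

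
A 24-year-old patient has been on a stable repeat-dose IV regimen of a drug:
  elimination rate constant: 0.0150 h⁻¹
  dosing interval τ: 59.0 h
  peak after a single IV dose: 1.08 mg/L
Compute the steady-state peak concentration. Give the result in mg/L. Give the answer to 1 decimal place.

e^(−kτ) = e^(−0.01500 × 59.0) = 0.4127
Accumulation ratio R = 1 / (1 − e^(−kτ)) = 1 / (1 − 0.4127) = 1.703
Steady-state peak = C₀ × R = 1.08 × 1.703 = 1.839 mg/L

1.8 mg/L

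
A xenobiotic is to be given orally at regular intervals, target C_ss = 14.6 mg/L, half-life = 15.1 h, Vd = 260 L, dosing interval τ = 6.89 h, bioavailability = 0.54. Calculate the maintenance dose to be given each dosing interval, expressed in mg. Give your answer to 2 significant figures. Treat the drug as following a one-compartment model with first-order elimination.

k = ln2 / t½ = 0.693147 / 15.1 = 0.04590 h⁻¹
CL = k × Vd = 0.04590 × 260 = 11.93 L/h
At steady state, F × (Dose/τ) = Css × CL.
Dose = Css × CL × τ / F = 14.6 × 11.93 × 6.89 / 0.54 = 2222 mg

2200 mg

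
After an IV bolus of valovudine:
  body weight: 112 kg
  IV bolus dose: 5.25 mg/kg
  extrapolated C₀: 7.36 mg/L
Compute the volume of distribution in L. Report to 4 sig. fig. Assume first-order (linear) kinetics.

Dose = 5.25 × 112 = 588.0 mg
Vd = Dose / C₀ = 588.0 / 7.36 = 79.89 L

79.89 L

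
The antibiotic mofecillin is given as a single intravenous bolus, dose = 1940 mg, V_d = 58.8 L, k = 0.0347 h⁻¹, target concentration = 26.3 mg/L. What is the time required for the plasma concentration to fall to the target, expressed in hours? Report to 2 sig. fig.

6.5 h

C₀ = Dose / Vd = 1940 / 58.8 = 32.99 mg/L
t = ln(C₀ / C) / k = ln(32.99 / 26.3) / 0.03470
  = ln(1.254) / 0.03470 = 0.2263 / 0.03470 = 6.522 h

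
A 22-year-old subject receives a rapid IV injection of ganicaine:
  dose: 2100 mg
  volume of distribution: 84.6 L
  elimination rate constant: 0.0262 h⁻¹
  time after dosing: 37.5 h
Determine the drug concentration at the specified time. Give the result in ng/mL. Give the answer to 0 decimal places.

9293 ng/mL

C₀ = Dose / Vd = 2100 / 84.6 = 24.82 mg/L
C = C₀ · e^(−k·t) = 24.82 × e^(−0.02620 × 37.5)
  = 24.82 × 0.3744 = 9.293 mg/L
Convert: 9.293 mg/L × 1000 = 9293 ng/mL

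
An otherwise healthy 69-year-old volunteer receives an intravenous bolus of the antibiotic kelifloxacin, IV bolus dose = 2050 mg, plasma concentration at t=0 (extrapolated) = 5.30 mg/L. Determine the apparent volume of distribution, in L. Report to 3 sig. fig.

Vd = Dose / C₀ = 2050 / 5.30 = 386.8 L

387 L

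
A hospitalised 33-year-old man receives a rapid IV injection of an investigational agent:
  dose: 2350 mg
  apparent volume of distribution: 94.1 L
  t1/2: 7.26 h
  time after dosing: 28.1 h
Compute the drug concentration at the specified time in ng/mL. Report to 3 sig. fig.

C₀ = Dose / Vd = 2350 / 94.1 = 24.97 mg/L
k = ln2 / t½ = 0.693147 / 7.26 = 0.09547 h⁻¹
C = C₀ · e^(−k·t) = 24.97 × e^(−0.09547 × 28.1)
  = 24.97 × 0.06838 = 1.707 mg/L
Convert: 1.707 mg/L × 1000 = 1707 ng/mL

1710 ng/mL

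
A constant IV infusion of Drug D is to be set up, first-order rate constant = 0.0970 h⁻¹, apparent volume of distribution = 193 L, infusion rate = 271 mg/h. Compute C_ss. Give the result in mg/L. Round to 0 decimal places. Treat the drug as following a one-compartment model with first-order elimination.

14 mg/L

CL = k × Vd = 0.09700 × 193 = 18.72 L/h
At steady state Css = R₀ / CL = 271 / 18.72 = 14.48 mg/L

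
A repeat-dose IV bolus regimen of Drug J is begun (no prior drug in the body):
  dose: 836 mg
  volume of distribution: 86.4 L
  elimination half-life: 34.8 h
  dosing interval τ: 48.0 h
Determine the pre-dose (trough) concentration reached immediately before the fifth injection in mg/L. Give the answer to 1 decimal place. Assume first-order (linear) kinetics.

5.9 mg/L

C₀ per dose = Dose / Vd = 836 / 86.4 = 9.676 mg/L
k = ln2 / t½ = 0.693147 / 34.8 = 0.01992 h⁻¹
Fraction remaining after one interval: r = e^(−kτ) = e^(−0.01992 × 48.0) = 0.3844
Before dose 5, 4 doses have been given (aged 1τ, 2τ, 3τ, 4τ).
C_trough = C₀ × (r + r² + … + r^4) = C₀ × r(1−r^4)/(1−r)
        = 9.676 × 0.3844 × (1 − 0.02183) / (1 − 0.3844) = 5.910 mg/L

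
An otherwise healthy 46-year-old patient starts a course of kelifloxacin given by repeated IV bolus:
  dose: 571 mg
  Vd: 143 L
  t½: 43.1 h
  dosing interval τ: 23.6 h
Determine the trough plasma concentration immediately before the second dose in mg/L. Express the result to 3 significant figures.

C₀ per dose = Dose / Vd = 571 / 143 = 3.993 mg/L
k = ln2 / t½ = 0.693147 / 43.1 = 0.01608 h⁻¹
Fraction remaining after one interval: r = e^(−kτ) = e^(−0.01608 × 23.6) = 0.6842
Before dose 2, 1 dose has been given (aged 1τ).
C_trough = C₀ × r = 3.993 × 0.6842 = 2.732 mg/L

2.73 mg/L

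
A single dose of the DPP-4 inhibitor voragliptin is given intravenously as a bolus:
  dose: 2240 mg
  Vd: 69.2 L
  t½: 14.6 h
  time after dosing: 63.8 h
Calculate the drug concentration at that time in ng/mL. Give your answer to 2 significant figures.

1600 ng/mL

C₀ = Dose / Vd = 2240 / 69.2 = 32.37 mg/L
k = ln2 / t½ = 0.693147 / 14.6 = 0.04748 h⁻¹
C = C₀ · e^(−k·t) = 32.37 × e^(−0.04748 × 63.8)
  = 32.37 × 0.04835 = 1.565 mg/L
Convert: 1.565 mg/L × 1000 = 1565 ng/mL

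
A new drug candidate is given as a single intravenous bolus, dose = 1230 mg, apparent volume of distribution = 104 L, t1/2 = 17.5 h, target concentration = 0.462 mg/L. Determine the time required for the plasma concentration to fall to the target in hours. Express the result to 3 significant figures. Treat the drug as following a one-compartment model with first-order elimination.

81.9 h

C₀ = Dose / Vd = 1230 / 104 = 11.83 mg/L
k = ln2 / t½ = 0.693147 / 17.5 = 0.03961 h⁻¹
t = ln(C₀ / C) / k = ln(11.83 / 0.462) / 0.03961
  = ln(25.61) / 0.03961 = 3.243 / 0.03961 = 81.87 h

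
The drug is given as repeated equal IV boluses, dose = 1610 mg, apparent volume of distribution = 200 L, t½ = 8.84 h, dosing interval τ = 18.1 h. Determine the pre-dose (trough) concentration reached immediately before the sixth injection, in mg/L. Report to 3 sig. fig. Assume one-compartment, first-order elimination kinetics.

C₀ per dose = Dose / Vd = 1610 / 200 = 8.050 mg/L
k = ln2 / t½ = 0.693147 / 8.84 = 0.07841 h⁻¹
Fraction remaining after one interval: r = e^(−kτ) = e^(−0.07841 × 18.1) = 0.2419
Before dose 6, 5 doses have been given (aged 1τ, 2τ, 3τ, 4τ, 5τ).
C_trough = C₀ × (r + r² + … + r^5) = C₀ × r(1−r^5)/(1−r)
        = 8.050 × 0.2419 × (1 − 0.0008283) / (1 − 0.2419) = 2.567 mg/L

2.57 mg/L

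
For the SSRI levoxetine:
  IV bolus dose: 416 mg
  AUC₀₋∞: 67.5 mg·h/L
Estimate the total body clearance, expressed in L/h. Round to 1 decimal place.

CL = Dose / AUC = 416 / 67.5 = 6.163 L/h

6.2 L/h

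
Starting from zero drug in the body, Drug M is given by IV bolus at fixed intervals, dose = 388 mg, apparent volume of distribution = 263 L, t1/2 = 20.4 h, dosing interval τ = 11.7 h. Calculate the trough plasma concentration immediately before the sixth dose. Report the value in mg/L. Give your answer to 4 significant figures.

2.608 mg/L

C₀ per dose = Dose / Vd = 388 / 263 = 1.475 mg/L
k = ln2 / t½ = 0.693147 / 20.4 = 0.03398 h⁻¹
Fraction remaining after one interval: r = e^(−kτ) = e^(−0.03398 × 11.7) = 0.6720
Before dose 6, 5 doses have been given (aged 1τ, 2τ, 3τ, 4τ, 5τ).
C_trough = C₀ × (r + r² + … + r^5) = C₀ × r(1−r^5)/(1−r)
        = 1.475 × 0.6720 × (1 − 0.1370) / (1 − 0.6720) = 2.608 mg/L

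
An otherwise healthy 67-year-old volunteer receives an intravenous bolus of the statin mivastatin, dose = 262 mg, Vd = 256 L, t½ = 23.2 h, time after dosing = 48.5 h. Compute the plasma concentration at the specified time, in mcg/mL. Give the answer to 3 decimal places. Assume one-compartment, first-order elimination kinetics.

C₀ = Dose / Vd = 262.0 / 256 = 1.023 mg/L
k = ln2 / t½ = 0.693147 / 23.2 = 0.02988 h⁻¹
C = C₀ · e^(−k·t) = 1.023 × e^(−0.02988 × 48.5)
  = 1.023 × 0.2348 = 0.2402 mg/L
(0.2402 mg/L = 0.2402 mcg/mL)

0.240 mcg/mL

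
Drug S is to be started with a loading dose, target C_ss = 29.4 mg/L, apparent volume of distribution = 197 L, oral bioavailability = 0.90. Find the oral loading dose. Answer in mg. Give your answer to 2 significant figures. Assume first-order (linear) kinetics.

LD = Css × Vd / F = 29.4 × 197 / 0.90 = 6435 mg

6400 mg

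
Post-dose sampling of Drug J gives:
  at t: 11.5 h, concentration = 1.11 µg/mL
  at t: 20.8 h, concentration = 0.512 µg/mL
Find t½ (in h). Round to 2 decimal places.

k = ln(C₁/C₂) / (t₂ − t₁) = ln(1.11/0.512) / (20.8 − 11.5)
  = 0.7738 / 9.300 = 0.08320 h⁻¹
t½ = ln2 / k = 0.693147 / 0.08320 = 8.331 h

8.33 h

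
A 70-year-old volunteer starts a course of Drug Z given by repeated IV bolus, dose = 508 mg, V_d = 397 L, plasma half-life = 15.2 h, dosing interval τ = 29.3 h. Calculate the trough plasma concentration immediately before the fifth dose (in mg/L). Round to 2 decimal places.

C₀ per dose = Dose / Vd = 508 / 397 = 1.280 mg/L
k = ln2 / t½ = 0.693147 / 15.2 = 0.04560 h⁻¹
Fraction remaining after one interval: r = e^(−kτ) = e^(−0.04560 × 29.3) = 0.2629
Before dose 5, 4 doses have been given (aged 1τ, 2τ, 3τ, 4τ).
C_trough = C₀ × (r + r² + … + r^4) = C₀ × r(1−r^4)/(1−r)
        = 1.280 × 0.2629 × (1 − 0.004777) / (1 − 0.2629) = 0.4544 mg/L

0.45 mg/L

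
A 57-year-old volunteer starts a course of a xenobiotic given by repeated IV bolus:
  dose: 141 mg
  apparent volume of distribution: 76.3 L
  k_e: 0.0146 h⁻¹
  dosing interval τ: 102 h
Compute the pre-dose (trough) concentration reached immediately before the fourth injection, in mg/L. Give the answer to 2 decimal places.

0.53 mg/L

C₀ per dose = Dose / Vd = 141 / 76.3 = 1.848 mg/L
Fraction remaining after one interval: r = e^(−kτ) = e^(−0.01460 × 102) = 0.2256
Before dose 4, 3 doses have been given (aged 1τ, 2τ, 3τ).
C_trough = C₀ × (r + r² + … + r^3) = C₀ × r(1−r^3)/(1−r)
        = 1.848 × 0.2256 × (1 − 0.01148) / (1 − 0.2256) = 0.5322 mg/L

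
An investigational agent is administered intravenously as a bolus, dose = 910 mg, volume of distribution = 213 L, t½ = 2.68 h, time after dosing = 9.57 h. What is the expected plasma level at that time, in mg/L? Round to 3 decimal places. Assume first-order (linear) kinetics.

C₀ = Dose / Vd = 910.0 / 213 = 4.272 mg/L
k = ln2 / t½ = 0.693147 / 2.68 = 0.2586 h⁻¹
C = C₀ · e^(−k·t) = 4.272 × e^(−0.2586 × 9.57)
  = 4.272 × 0.08418 = 0.3596 mg/L

0.360 mg/L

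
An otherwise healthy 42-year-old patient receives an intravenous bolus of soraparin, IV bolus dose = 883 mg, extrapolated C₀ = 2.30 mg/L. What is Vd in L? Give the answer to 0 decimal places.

Vd = Dose / C₀ = 883.0 / 2.30 = 383.9 L

384 L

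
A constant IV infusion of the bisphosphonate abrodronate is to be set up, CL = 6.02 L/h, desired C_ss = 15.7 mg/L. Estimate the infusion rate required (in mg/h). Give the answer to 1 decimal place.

94.5 mg/h

At steady state, infusion rate R₀ = Css × CL = 15.7 × 6.020 = 94.51 mg/h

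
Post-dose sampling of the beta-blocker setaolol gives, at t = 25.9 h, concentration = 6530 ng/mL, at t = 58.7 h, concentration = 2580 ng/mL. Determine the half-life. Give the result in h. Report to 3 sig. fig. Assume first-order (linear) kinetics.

k = ln(C₁/C₂) / (t₂ − t₁) = ln(6530/2580) / (58.7 − 25.9)
  = 0.9286 / 32.80 = 0.02831 h⁻¹
t½ = ln2 / k = 0.693147 / 0.02831 = 24.48 h

24.5 h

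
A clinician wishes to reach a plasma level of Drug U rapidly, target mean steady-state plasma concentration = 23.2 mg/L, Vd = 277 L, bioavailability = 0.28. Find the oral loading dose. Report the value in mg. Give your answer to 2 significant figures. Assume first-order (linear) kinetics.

23000 mg

LD = Css × Vd / F = 23.2 × 277 / 0.28 = 22950 mg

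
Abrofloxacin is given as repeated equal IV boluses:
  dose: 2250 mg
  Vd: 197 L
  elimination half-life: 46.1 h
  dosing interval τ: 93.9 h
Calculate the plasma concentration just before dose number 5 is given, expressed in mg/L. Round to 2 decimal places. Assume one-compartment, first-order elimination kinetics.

3.67 mg/L

C₀ per dose = Dose / Vd = 2250 / 197 = 11.42 mg/L
k = ln2 / t½ = 0.693147 / 46.1 = 0.01504 h⁻¹
Fraction remaining after one interval: r = e^(−kτ) = e^(−0.01504 × 93.9) = 0.2436
Before dose 5, 4 doses have been given (aged 1τ, 2τ, 3τ, 4τ).
C_trough = C₀ × (r + r² + … + r^4) = C₀ × r(1−r^4)/(1−r)
        = 11.42 × 0.2436 × (1 − 0.003521) / (1 − 0.2436) = 3.665 mg/L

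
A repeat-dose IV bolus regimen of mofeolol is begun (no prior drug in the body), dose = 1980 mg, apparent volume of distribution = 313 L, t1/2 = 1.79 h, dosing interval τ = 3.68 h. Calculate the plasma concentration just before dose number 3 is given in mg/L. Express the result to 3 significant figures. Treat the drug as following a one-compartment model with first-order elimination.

C₀ per dose = Dose / Vd = 1980 / 313 = 6.326 mg/L
k = ln2 / t½ = 0.693147 / 1.79 = 0.3872 h⁻¹
Fraction remaining after one interval: r = e^(−kτ) = e^(−0.3872 × 3.68) = 0.2405
Before dose 3, 2 doses have been given (aged 1τ, 2τ).
C_trough = C₀ × (r + r²) = 6.326 × (0.2405 + 0.05784) = 1.887 mg/L

1.89 mg/L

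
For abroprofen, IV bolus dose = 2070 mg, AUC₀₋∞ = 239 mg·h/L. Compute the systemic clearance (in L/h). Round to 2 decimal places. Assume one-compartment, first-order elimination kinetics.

CL = Dose / AUC = 2070 / 239 = 8.661 L/h

8.66 L/h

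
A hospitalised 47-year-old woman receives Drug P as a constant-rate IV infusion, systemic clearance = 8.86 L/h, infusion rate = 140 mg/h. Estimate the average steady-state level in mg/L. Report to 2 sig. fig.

At steady state Css = R₀ / CL = 140 / 8.860 = 15.80 mg/L

16 mg/L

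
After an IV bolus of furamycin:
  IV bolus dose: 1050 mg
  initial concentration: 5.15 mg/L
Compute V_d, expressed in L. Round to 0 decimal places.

204 L

Vd = Dose / C₀ = 1050 / 5.15 = 203.9 L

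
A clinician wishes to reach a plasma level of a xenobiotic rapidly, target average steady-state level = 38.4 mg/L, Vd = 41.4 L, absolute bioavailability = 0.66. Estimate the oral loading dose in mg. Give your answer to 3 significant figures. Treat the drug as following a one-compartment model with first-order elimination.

LD = Css × Vd / F = 38.4 × 41.4 / 0.66 = 2409 mg

2410 mg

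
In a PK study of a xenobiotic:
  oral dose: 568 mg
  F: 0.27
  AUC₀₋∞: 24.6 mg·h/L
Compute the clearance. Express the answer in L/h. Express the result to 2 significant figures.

6.2 L/h

CL = F·Dose / AUC = 0.27 × 568 / 24.6 = 6.234 L/h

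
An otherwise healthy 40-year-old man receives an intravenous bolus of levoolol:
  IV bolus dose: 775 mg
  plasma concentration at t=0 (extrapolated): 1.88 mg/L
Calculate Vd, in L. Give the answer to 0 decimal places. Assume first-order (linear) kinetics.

Vd = Dose / C₀ = 775.0 / 1.88 = 412.2 L

412 L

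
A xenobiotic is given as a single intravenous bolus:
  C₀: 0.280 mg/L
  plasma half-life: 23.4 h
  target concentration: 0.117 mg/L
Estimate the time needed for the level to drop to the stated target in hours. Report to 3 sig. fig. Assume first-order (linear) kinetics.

k = ln2 / t½ = 0.693147 / 23.4 = 0.02962 h⁻¹
t = ln(C₀ / C) / k = ln(0.2800 / 0.117) / 0.02962
  = ln(2.393) / 0.02962 = 0.8725 / 0.02962 = 29.46 h

29.5 h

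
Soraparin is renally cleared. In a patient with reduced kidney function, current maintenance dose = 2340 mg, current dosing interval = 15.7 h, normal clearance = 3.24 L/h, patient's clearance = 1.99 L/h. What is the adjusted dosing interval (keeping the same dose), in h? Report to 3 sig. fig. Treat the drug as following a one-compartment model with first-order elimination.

To keep the same average steady-state level, dosing rate must scale with clearance.
CL ratio = 1.99 / 3.24 = 0.6142
New interval (same dose) = 15.7 / 0.6142 = 25.56 h

25.6 h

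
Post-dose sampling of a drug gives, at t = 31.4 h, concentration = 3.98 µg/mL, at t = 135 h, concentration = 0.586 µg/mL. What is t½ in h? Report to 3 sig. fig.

37.5 h

k = ln(C₁/C₂) / (t₂ − t₁) = ln(3.98/0.586) / (135 − 31.4)
  = 1.916 / 103.6 = 0.01849 h⁻¹
t½ = ln2 / k = 0.693147 / 0.01849 = 37.49 h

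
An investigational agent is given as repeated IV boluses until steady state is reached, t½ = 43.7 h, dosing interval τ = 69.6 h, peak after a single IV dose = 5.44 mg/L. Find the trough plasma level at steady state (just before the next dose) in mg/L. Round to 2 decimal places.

2.70 mg/L

k = ln2 / t½ = 0.693147 / 43.7 = 0.01586 h⁻¹
e^(−kτ) = e^(−0.01586 × 69.6) = 0.3316
Accumulation ratio R = 1 / (1 − e^(−kτ)) = 1 / (1 − 0.3316) = 1.496
Steady-state trough = C₀ × R × e^(−kτ) = 5.44 × 1.496 × 0.3316 = 2.699 mg/L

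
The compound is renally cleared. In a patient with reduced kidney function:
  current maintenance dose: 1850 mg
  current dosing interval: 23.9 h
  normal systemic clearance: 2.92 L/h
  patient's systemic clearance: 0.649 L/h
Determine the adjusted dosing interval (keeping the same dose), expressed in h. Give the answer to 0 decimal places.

To keep the same average steady-state level, dosing rate must scale with clearance.
CL ratio = 0.649 / 2.92 = 0.2223
New interval (same dose) = 23.9 / 0.2223 = 107.5 h

108 h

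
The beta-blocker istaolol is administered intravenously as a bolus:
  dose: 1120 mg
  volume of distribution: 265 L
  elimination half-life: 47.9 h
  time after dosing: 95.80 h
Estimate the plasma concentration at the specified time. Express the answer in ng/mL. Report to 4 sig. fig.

C₀ = Dose / Vd = 1120 / 265 = 4.226 mg/L
k = ln2 / t½ = 0.693147 / 47.9 = 0.01447 h⁻¹
t / t½ = 95.80 / 47.9 = 2 half-lives
C = C₀ × (1/2)^2 = 4.226 × 0.2500 = 1.057 mg/L
Convert: 1.057 mg/L × 1000 = 1057 ng/mL

1057 ng/mL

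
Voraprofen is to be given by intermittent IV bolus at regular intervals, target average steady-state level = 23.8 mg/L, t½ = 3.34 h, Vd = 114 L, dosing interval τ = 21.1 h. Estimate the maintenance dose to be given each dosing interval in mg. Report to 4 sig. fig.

k = ln2 / t½ = 0.693147 / 3.34 = 0.2075 h⁻¹
CL = k × Vd = 0.2075 × 114 = 23.66 L/h
At steady state, Dose/τ = Css × CL.
Dose = Css × CL × τ = 23.8 × 23.66 × 21.1 = 11880 mg

11880 mg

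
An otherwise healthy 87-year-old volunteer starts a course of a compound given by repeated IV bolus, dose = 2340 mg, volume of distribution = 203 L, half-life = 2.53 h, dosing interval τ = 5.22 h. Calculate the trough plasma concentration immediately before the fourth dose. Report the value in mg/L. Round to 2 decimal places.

C₀ per dose = Dose / Vd = 2340 / 203 = 11.53 mg/L
k = ln2 / t½ = 0.693147 / 2.53 = 0.2740 h⁻¹
Fraction remaining after one interval: r = e^(−kτ) = e^(−0.2740 × 5.22) = 0.2392
Before dose 4, 3 doses have been given (aged 1τ, 2τ, 3τ).
C_trough = C₀ × (r + r² + … + r^3) = C₀ × r(1−r^3)/(1−r)
        = 11.53 × 0.2392 × (1 − 0.01369) / (1 − 0.2392) = 3.575 mg/L

3.58 mg/L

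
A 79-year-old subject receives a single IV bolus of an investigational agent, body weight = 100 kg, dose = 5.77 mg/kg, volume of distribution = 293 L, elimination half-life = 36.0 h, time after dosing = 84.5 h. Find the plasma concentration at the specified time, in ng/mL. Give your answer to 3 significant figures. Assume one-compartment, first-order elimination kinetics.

Total dose = 5.77 × 100 = 577.0 mg
C₀ = Dose / Vd = 577.0 / 293 = 1.969 mg/L
k = ln2 / t½ = 0.693147 / 36.0 = 0.01925 h⁻¹
C = C₀ · e^(−k·t) = 1.969 × e^(−0.01925 × 84.5)
  = 1.969 × 0.1966 = 0.3871 mg/L
Convert: 0.3871 mg/L × 1000 = 387.1 ng/mL

387 ng/mL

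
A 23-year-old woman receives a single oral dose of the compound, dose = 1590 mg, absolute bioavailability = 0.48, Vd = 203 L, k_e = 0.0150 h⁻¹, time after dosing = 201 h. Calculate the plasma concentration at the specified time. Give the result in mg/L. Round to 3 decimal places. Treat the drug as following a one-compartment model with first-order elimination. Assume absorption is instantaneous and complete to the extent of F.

Amount reaching circulation = F × Dose = 0.48 × 1590 = 763.2 mg
C₀ = F·Dose / Vd = 763.2 / 203 = 3.760 mg/L
C = C₀ · e^(−k·t) = 3.760 × e^(−0.01500 × 201)
  = 3.760 × 0.04905 = 0.1844 mg/L

0.184 mg/L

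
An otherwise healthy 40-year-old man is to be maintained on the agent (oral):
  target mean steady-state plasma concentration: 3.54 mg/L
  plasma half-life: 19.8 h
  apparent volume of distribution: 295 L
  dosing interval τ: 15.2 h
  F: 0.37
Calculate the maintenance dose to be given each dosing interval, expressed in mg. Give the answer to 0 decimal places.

k = ln2 / t½ = 0.693147 / 19.8 = 0.03501 h⁻¹
CL = k × Vd = 0.03501 × 295 = 10.33 L/h
At steady state, F × (Dose/τ) = Css × CL.
Dose = Css × CL × τ / F = 3.54 × 10.33 × 15.2 / 0.37 = 1502 mg

1502 mg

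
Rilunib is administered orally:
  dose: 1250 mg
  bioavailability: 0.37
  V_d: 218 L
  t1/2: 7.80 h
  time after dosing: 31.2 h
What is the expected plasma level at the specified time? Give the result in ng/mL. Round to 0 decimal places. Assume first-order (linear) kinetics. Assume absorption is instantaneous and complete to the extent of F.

Amount reaching circulation = F × Dose = 0.37 × 1250 = 462.5 mg
C₀ = F·Dose / Vd = 462.5 / 218 = 2.122 mg/L
k = ln2 / t½ = 0.693147 / 7.80 = 0.08887 h⁻¹
C = C₀ · e^(−k·t) = 2.122 × e^(−0.08887 × 31.2)
  = 2.122 × 0.06249 = 0.1326 mg/L
Convert: 0.1326 mg/L × 1000 = 132.6 ng/mL

133 ng/mL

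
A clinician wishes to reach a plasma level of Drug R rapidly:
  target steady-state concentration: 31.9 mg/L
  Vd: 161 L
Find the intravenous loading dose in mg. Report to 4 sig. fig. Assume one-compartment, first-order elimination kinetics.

LD = Css × Vd = 31.9 × 161 = 5136 mg

5136 mg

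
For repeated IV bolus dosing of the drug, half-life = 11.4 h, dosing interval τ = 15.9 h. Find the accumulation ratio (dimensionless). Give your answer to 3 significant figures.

1.61

k = ln2 / t½ = 0.693147 / 11.4 = 0.06080 h⁻¹
e^(−kτ) = e^(−0.06080 × 15.9) = 0.3803
Accumulation ratio R = 1 / (1 − e^(−kτ)) = 1 / (1 − 0.3803) = 1.614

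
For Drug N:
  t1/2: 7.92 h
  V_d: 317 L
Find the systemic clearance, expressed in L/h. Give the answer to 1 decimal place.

k = ln2 / t½ = 0.693147 / 7.92 = 0.08752 h⁻¹
CL = k × Vd = 0.08752 × 317 = 27.74 L/h

27.7 L/h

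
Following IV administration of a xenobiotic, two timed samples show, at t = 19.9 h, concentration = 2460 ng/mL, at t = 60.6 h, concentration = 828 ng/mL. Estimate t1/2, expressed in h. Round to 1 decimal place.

25.9 h

k = ln(C₁/C₂) / (t₂ − t₁) = ln(2460/828) / (60.6 − 19.9)
  = 1.089 / 40.70 = 0.02676 h⁻¹
t½ = ln2 / k = 0.693147 / 0.02676 = 25.90 h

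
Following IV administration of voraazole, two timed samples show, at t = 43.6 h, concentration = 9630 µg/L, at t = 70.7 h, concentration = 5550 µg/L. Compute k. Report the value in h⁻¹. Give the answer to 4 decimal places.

k = ln(C₁/C₂) / (t₂ − t₁) = ln(9630/5550) / (70.7 − 43.6)
  = 0.5511 / 27.10 = 0.02034 h⁻¹

0.0203 h⁻¹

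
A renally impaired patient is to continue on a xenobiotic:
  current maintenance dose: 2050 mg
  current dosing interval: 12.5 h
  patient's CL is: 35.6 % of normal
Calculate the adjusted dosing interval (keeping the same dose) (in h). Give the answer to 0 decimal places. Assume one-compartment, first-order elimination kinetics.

35 h

To keep the same average steady-state level, dosing rate must scale with clearance.
CL ratio = 35.6 / 100 = 0.3560
New interval (same dose) = 12.5 / 0.3560 = 35.11 h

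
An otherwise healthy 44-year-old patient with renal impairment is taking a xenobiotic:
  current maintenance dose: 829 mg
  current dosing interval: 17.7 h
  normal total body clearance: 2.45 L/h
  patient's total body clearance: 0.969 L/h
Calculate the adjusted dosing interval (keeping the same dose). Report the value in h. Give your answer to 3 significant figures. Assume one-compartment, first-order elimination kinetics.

44.8 h

To keep the same average steady-state level, dosing rate must scale with clearance.
CL ratio = 0.969 / 2.45 = 0.3955
New interval (same dose) = 17.7 / 0.3955 = 44.75 h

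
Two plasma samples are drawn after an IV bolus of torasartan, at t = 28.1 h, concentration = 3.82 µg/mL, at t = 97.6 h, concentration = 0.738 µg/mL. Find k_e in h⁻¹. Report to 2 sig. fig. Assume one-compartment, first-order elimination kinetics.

k = ln(C₁/C₂) / (t₂ − t₁) = ln(3.82/0.738) / (97.6 − 28.1)
  = 1.644 / 69.50 = 0.02365 h⁻¹

0.024 h⁻¹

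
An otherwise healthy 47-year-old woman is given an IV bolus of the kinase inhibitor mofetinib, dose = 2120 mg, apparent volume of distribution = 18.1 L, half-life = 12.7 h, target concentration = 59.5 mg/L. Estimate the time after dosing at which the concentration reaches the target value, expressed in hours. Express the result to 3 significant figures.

C₀ = Dose / Vd = 2120 / 18.1 = 117.1 mg/L
k = ln2 / t½ = 0.693147 / 12.7 = 0.05458 h⁻¹
t = ln(C₀ / C) / k = ln(117.1 / 59.5) / 0.05458
  = ln(1.968) / 0.05458 = 0.6770 / 0.05458 = 12.40 h

12.4 h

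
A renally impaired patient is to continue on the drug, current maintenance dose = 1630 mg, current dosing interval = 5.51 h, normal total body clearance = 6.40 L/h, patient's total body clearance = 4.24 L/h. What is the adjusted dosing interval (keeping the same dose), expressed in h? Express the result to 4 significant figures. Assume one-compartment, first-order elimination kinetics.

8.317 h

To keep the same average steady-state level, dosing rate must scale with clearance.
CL ratio = 4.24 / 6.40 = 0.6625
New interval (same dose) = 5.51 / 0.6625 = 8.317 h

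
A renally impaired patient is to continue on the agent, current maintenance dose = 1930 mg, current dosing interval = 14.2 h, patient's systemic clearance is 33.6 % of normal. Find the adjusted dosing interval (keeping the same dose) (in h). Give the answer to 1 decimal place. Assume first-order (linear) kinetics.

To keep the same average steady-state level, dosing rate must scale with clearance.
CL ratio = 33.6 / 100 = 0.3360
New interval (same dose) = 14.2 / 0.3360 = 42.26 h

42.3 h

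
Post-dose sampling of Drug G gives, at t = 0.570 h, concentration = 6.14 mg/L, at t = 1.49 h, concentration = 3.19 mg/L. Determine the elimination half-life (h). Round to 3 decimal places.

0.974 h

k = ln(C₁/C₂) / (t₂ − t₁) = ln(6.14/3.19) / (1.49 − 0.570)
  = 0.6548 / 0.9200 = 0.7117 h⁻¹
t½ = ln2 / k = 0.693147 / 0.7117 = 0.9739 h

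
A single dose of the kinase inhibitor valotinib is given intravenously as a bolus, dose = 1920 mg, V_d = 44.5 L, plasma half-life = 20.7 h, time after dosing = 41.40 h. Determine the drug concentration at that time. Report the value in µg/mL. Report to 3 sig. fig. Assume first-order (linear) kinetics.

10.8 µg/mL

C₀ = Dose / Vd = 1920 / 44.5 = 43.15 mg/L
k = ln2 / t½ = 0.693147 / 20.7 = 0.03349 h⁻¹
t / t½ = 41.40 / 20.7 = 2 half-lives
C = C₀ × (1/2)^2 = 43.15 × 0.2500 = 10.79 mg/L
(10.79 mg/L = 10.79 µg/mL)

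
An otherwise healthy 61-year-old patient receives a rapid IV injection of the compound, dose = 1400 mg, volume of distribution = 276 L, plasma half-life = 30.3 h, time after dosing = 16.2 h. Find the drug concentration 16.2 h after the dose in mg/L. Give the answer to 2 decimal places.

C₀ = Dose / Vd = 1400 / 276 = 5.072 mg/L
k = ln2 / t½ = 0.693147 / 30.3 = 0.02288 h⁻¹
C = C₀ · e^(−k·t) = 5.072 × e^(−0.02288 × 16.2)
  = 5.072 × 0.6903 = 3.501 mg/L

3.50 mg/L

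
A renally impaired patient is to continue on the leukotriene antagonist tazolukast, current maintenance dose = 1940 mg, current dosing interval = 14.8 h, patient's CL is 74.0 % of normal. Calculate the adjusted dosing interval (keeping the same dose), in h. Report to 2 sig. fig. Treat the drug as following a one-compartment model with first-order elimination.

20 h

To keep the same average steady-state level, dosing rate must scale with clearance.
CL ratio = 74.0 / 100 = 0.7400
New interval (same dose) = 14.8 / 0.7400 = 20.00 h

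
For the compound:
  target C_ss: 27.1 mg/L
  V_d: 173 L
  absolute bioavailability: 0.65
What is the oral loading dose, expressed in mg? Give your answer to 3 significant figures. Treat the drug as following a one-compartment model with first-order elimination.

7210 mg

LD = Css × Vd / F = 27.1 × 173 / 0.65 = 7213 mg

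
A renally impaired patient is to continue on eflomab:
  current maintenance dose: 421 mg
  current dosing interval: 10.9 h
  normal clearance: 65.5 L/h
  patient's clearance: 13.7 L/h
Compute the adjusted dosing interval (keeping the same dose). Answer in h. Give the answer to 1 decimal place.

To keep the same average steady-state level, dosing rate must scale with clearance.
CL ratio = 13.7 / 65.5 = 0.2092
New interval (same dose) = 10.9 / 0.2092 = 52.10 h

52.1 h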